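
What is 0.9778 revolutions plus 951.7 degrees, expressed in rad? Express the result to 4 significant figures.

22.75 rad

0.9778 rev = 6.14370 rad and 951.7 ° = 16.6103 rad.
6.14370 + 16.6103 ≈ 22.75 rad.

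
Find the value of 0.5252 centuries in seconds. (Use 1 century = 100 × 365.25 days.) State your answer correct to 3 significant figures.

1.66e+9 s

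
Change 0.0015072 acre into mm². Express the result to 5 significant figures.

1 acre = 4.04686e+9 square millimeters.
0.0015072 × 4.04686e+9 ≈ 6.0994e+6 mm².

6.0994e+6 mm²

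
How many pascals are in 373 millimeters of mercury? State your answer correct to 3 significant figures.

49700 Pa

1 millimeter of mercury = 133.322 Pa.
373 × 133.322 ≈ 49700 Pa.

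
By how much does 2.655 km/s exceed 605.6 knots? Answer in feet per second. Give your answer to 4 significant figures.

2.655 km/s = 8710.63 ft/s and 605.6 kn = 1022.14 ft/s.
8710.63 − 1022.14 ≈ 7688 ft/s.

7688 ft/s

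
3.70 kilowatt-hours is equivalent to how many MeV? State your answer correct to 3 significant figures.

8.31e+19 MeV

1 kWh = 2.24694e+19 MeV.
3.70 × 2.24694e+19 ≈ 8.31e+19 MeV.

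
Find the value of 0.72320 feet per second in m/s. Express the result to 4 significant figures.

1 foot per second = 0.304800 m/s.
Then 0.72320 × 0.304800 ≈ 0.2204 m/s.

0.2204 m/s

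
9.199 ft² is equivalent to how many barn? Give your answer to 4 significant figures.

1 ft² = 9.29030 × 10^26 barns.
Thus 9.199 × 9.29030 × 10^26 ≈ 8.546 × 10^27 barn.

8.546 × 10^27 barns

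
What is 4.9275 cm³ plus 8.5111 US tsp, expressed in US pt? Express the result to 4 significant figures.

0.09907 US pt

4.9275 cm³ = 0.0104137 US pt and 8.5111 US tsp = 0.0886573 US pt.
0.0104137 + 0.0886573 ≈ 0.09907 US pt.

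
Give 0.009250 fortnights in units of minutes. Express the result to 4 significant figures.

1 fortnight = 20160.0 minutes.
So 0.009250 × 20160.0 ≈ 186.5 min.

186.5 min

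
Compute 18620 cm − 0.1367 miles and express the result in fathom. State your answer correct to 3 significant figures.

-18.5 fathom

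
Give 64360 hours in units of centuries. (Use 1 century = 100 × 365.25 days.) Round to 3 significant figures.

0.0734 centuries

1 h = 1.14077e-6 century.
So 64360 × 1.14077e-6 ≈ 0.0734 century.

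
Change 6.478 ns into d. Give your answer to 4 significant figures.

1 ns = 1.15741 × 10^-14 days.
So 6.478 × 1.15741 × 10^-14 ≈ 7.498 × 10^-14 d.

7.498 × 10^-14 d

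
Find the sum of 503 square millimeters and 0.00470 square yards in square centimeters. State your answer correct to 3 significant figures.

503 mm² = 5.03000 cm² and 0.00470 yd² = 39.2980 cm².
5.03000 + 39.2980 ≈ 44.3 cm².

44.3 square centimeters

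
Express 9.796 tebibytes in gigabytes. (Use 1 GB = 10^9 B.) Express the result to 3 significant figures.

10800 gigabytes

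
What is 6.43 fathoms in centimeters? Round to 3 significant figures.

1180 centimeters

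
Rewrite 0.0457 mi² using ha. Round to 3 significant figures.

11.8 hectares

1 mi² = 258.999 ha.
0.0457 × 258.999 ≈ 11.8 ha.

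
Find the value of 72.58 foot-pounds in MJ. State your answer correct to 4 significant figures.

9.841e-5 MJ

1 foot-pound = 1.35582e-6 megajoules.
Then 72.58 × 1.35582e-6 ≈ 9.841e-5 MJ.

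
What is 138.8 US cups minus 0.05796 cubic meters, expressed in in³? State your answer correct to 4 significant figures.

-1533 in³

138.8 US cup = 2003.925 in³ and 0.05796 m³ = 3536.936 in³.
2003.925 − 3536.936 ≈ -1533 in³.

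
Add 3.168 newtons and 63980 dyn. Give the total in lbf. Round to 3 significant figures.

0.856 pounds-force

3.168 N = 0.712195 lbf and 63980 dyn = 0.143833 lbf.
0.712195 + 0.143833 ≈ 0.856 lbf.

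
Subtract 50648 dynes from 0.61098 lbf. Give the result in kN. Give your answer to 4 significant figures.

0.61098 lbf = 0.00271777 kN and 50648 dyn = 0.000506480 kN.
0.00271777 − 0.000506480 ≈ 0.002211 kN.

0.002211 kilonewtons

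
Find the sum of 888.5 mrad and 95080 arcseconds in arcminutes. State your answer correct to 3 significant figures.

888.5 mrad = 3054.44 arcmin and 95080 arcsec = 1584.67 arcmin.
3054.44 + 1584.67 ≈ 4640 arcmin.

4640 arcminutes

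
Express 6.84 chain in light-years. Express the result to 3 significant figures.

1 chain = 2.12635e-15 light-years.
Thus 6.84 × 2.12635e-15 ≈ 1.45e-14 ly.

1.45e-14 light-years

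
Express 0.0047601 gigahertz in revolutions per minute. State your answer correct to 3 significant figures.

1 gigahertz = 6.00000e+10 rpm.
Thus 0.0047601 × 6.00000e+10 ≈ 2.86e+8 rpm.

2.86e+8 rpm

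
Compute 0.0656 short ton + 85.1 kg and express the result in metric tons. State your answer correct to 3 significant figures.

0.0656 short ton = 0.0595113 t and 85.1 kg = 0.0851000 t.
0.0595113 + 0.0851000 ≈ 0.145 t.

0.145 t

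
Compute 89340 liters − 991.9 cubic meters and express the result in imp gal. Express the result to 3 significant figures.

89340 L = 19652.1 imp gal and 991.9 m³ = 218187 imp gal.
19652.1 − 218187 ≈ -199000 imp gal.

-199000 imp gal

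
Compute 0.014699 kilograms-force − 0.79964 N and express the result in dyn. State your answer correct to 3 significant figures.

-65500 dynes

0.014699 kgf = 14414.8 dyn and 0.79964 N = 79964.0 dyn.
14414.8 − 79964.0 ≈ -65500 dyn.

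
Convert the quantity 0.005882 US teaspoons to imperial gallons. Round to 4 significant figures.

1 US teaspoon = 0.00108421 imp gal.
Thus 0.005882 × 0.00108421 ≈ 6.377e-6 imp gal.

6.377e-6 imperial gallons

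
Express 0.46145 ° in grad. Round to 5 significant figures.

0.51272 grad

1 ° = 1.11111 gradians.
Then 0.46145 × 1.11111 ≈ 0.51272 grad.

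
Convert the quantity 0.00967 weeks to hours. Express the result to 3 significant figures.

1.62 h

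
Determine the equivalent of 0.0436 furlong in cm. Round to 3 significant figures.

877 cm

1 furlong = 20116.8 centimeters.
Thus 0.0436 × 20116.8 ≈ 877 cm.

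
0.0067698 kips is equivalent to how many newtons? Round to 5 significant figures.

1 kip = 4448.22 N.
Thus 0.0067698 × 4448.22 ≈ 30.114 N.

30.114 newtons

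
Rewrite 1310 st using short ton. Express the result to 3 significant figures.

9.17 short ton

1 st = 0.00700000 short ton.
1310 × 0.00700000 ≈ 9.17 short ton.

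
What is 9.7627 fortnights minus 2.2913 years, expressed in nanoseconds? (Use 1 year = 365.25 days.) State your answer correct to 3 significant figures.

9.7627 fortnight = 1.18090 × 10^16 ns and 2.2913 yr = 7.23079 × 10^16 ns.
1.18090 × 10^16 − 7.23079 × 10^16 ≈ -6.05 × 10^16 ns.

-6.05 × 10^16 nanoseconds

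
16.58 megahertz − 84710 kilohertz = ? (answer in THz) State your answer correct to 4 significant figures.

-6.813 × 10^-5 terahertz

16.58 MHz = 1.65800 × 10^-5 THz and 84710 kHz = 8.47100 × 10^-5 THz.
1.65800 × 10^-5 − 8.47100 × 10^-5 ≈ -6.813 × 10^-5 THz.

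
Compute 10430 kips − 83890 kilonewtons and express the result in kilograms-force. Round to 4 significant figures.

-3.823 × 10^6 kgf

10430 kip = 4.73097 × 10^6 kgf and 83890 kN = 8.55440 × 10^6 kgf.
4.73097 × 10^6 − 8.55440 × 10^6 ≈ -3.823 × 10^6 kgf.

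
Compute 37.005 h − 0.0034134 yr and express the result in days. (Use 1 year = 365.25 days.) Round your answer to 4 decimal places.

0.2951 days

37.005 h = 1.541875 d and 0.0034134 yr = 1.246744 d.
1.541875 − 1.246744 ≈ 0.2951 d.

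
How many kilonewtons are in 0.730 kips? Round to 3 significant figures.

3.25 kN

1 kip = 4.44822 kN.
Then 0.730 × 4.44822 ≈ 3.25 kN.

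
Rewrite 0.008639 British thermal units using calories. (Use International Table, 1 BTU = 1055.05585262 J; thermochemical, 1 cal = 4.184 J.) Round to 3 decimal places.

2.178 cal

1 British thermal unit = 252.164 calories.
So 0.008639 × 252.164 ≈ 2.178 cal.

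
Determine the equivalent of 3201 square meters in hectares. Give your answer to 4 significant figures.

1 square meter = 0.000100000 ha.
3201 × 0.000100000 ≈ 0.3201 ha.

0.3201 hectares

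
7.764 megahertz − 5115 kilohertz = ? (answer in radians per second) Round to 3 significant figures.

7.764 MHz = 4.87827 × 10^7 rad/s and 5115 kHz = 3.21385 × 10^7 rad/s.
4.87827 × 10^7 − 3.21385 × 10^7 ≈ 1.66 × 10^7 rad/s.

1.66 × 10^7 rad/s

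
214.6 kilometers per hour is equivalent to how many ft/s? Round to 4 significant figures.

195.6 ft/s

1 kilometer per hour = 0.911344 ft/s.
So 214.6 × 0.911344 ≈ 195.6 ft/s.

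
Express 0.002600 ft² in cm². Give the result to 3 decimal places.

2.415 square centimeters

1 square foot = 929.030 cm².
So 0.002600 × 929.030 ≈ 2.415 cm².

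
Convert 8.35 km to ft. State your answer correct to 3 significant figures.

1 km = 3280.84 feet.
Thus 8.35 × 3280.84 ≈ 27400 ft.

27400 feet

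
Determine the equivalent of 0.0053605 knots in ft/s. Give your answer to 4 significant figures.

0.009048 feet per second

1 knot = 1.68781 feet per second.
Then 0.0053605 × 1.68781 ≈ 0.009048 ft/s.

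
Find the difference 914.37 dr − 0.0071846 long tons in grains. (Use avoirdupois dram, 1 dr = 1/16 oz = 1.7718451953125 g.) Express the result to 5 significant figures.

914.37 dr = 25002.30 gr and 0.0071846 long ton = 112654.5 gr.
25002.30 − 112654.5 ≈ -87652 gr.

-87652 gr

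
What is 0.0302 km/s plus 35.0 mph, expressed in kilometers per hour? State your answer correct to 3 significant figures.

0.0302 km/s = 108.720 km/h and 35.0 mph = 56.3270 km/h.
108.720 + 56.3270 ≈ 165 km/h.

165 km/h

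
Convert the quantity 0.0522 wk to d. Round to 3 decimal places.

1 wk = 7.00000 d.
Thus 0.0522 × 7.00000 ≈ 0.365 d.

0.365 d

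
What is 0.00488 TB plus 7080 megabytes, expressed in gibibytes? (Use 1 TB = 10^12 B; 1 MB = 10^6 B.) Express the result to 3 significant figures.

11.1 GiB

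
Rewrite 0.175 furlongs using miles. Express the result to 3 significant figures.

0.0219 mi

1 furlong = 0.125000 miles.
So 0.175 × 0.125000 ≈ 0.0219 mi.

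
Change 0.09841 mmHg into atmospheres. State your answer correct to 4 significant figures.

0.0001295 atm

1 mmHg = 0.00131579 atm.
Thus 0.09841 × 0.00131579 ≈ 0.0001295 atm.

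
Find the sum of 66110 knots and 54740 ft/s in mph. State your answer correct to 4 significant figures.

113400 mph

66110 kn = 76078.0 mph and 54740 ft/s = 37322.7 mph.
76078.0 + 37322.7 ≈ 113400 mph.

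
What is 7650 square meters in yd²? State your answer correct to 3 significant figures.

1 m² = 1.19599 square yards.
Then 7650 × 1.19599 ≈ 9150 yd².

9150 square yards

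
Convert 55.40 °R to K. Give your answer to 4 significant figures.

30.78 K

°R = K × 9/5.
Applying the formula gives 30.78 K.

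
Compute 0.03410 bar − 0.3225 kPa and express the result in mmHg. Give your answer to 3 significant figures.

23.2 millimeters of mercury

0.03410 bar = 25.5771 mmHg and 0.3225 kPa = 2.41895 mmHg.
25.5771 − 2.41895 ≈ 23.2 mmHg.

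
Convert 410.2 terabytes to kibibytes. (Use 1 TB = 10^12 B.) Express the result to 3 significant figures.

4.01 × 10^11 KiB

1 terabyte = 9.765625 × 10^8 KiB.
410.2 × 9.765625 × 10^8 ≈ 4.01 × 10^11 KiB.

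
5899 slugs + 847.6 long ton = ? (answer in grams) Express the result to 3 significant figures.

5899 slug = 8.60894e+7 g and 847.6 long ton = 8.61201e+8 g.
8.60894e+7 + 8.61201e+8 ≈ 9.47e+8 g.

9.47e+8 g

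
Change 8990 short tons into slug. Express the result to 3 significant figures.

1 short ton = 62.1619 slugs.
8990 × 62.1619 ≈ 559000 slug.

559000 slug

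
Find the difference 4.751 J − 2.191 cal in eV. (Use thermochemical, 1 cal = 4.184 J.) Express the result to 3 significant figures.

4.751 J = 2.96534 × 10^19 eV and 2.191 cal = 5.72168 × 10^19 eV.
2.96534 × 10^19 − 5.72168 × 10^19 ≈ -2.76 × 10^19 eV.

-2.76 × 10^19 electronvolts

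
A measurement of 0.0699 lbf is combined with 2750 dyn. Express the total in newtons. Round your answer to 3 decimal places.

0.338 newtons

0.0699 lbf = 0.310931 N and 2750 dyn = 0.0275000 N.
0.310931 + 0.0275000 ≈ 0.338 N.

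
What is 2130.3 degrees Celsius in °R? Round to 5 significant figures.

4326.2 degrees Rankine

°R = (°C + 273.15) × 9/5.
Applying the formula gives 4326.2 °R.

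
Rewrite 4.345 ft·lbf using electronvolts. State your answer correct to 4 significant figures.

1 ft·lbf = 8.46235e+18 eV.
Then 4.345 × 8.46235e+18 ≈ 3.677e+19 eV.

3.677e+19 eV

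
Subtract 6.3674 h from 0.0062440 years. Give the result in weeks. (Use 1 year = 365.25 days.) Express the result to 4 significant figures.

0.2879 wk

0.0062440 yr = 0.325803 wk and 6.3674 h = 0.0379012 wk.
0.325803 − 0.0379012 ≈ 0.2879 wk.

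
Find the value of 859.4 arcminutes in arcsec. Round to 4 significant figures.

51560 arcsec

1 arcminute = 60.0000 arcsec.
859.4 × 60.0000 ≈ 51560 arcsec.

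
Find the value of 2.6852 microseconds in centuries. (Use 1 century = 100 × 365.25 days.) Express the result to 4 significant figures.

1 microsecond = 3.16881e-16 centuries.
Then 2.6852 × 3.16881e-16 ≈ 8.509e-16 century.

8.509e-16 century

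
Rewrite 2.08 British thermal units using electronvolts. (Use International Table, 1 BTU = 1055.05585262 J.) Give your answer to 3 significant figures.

1.37e+22 electronvolts

1 British thermal unit = 6.58514e+21 electronvolts.
Thus 2.08 × 6.58514e+21 ≈ 1.37e+22 eV.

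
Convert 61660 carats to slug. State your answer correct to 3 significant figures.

1 carat = 1.37044 × 10^-5 slugs.
Thus 61660 × 1.37044 × 10^-5 ≈ 0.845 slug.

0.845 slug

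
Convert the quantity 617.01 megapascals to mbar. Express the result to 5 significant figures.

1 MPa = 10000.0 mbar.
Thus 617.01 × 10000.0 ≈ 6.1701 × 10^6 mbar.

6.1701 × 10^6 mbar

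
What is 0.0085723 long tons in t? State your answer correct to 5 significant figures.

0.0087099 t

1 long ton = 1.01605 metric tons.
So 0.0085723 × 1.01605 ≈ 0.0087099 t.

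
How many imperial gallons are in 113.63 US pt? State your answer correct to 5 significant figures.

11.827 imperial gallons

1 US pt = 0.104084 imp gal.
Thus 113.63 × 0.104084 ≈ 11.827 imp gal.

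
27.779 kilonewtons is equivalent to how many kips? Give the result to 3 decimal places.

6.245 kips

1 kN = 0.224809 kip.
27.779 × 0.224809 ≈ 6.245 kip.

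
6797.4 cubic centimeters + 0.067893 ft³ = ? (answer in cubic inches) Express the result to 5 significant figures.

6797.4 cm³ = 414.803 in³ and 0.067893 ft³ = 117.319 in³.
414.803 + 117.319 ≈ 532.12 in³.

532.12 in³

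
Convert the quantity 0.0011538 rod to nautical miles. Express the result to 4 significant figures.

1 rod = 0.00271555 nautical miles.
Thus 0.0011538 × 0.00271555 ≈ 3.133e-6 nmi.

3.133e-6 nautical miles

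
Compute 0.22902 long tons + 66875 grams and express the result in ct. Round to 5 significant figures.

0.22902 long ton = 1.16348 × 10^6 ct and 66875 g = 334375 ct.
1.16348 × 10^6 + 334375 ≈ 1.4979 × 10^6 ct.

1.4979 × 10^6 ct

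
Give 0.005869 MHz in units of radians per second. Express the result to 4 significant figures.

1 MHz = 6.28319 × 10^6 radians per second.
Thus 0.005869 × 6.28319 × 10^6 ≈ 36880 rad/s.

36880 radians per second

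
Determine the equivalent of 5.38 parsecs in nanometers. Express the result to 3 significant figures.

1 pc = 3.08568e+25 nanometers.
5.38 × 3.08568e+25 ≈ 1.66e+26 nm.

1.66e+26 nanometers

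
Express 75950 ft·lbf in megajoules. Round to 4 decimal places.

1 ft·lbf = 1.35582 × 10^-6 MJ.
Thus 75950 × 1.35582 × 10^-6 ≈ 0.1030 MJ.

0.1030 megajoules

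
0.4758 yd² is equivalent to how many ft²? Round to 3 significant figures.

4.28 ft²

1 square yard = 9.00000 ft².
So 0.4758 × 9.00000 ≈ 4.28 ft².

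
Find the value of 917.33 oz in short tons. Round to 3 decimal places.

1 oz = 3.12500 × 10^-5 short ton.
Thus 917.33 × 3.12500 × 10^-5 ≈ 0.029 short ton.

0.029 short ton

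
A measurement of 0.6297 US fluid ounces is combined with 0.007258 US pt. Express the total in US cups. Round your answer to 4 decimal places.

0.6297 US fl oz = 0.0787125 US cup and 0.007258 US pt = 0.0145160 US cup.
0.0787125 + 0.0145160 ≈ 0.0932 US cup.

0.0932 US cups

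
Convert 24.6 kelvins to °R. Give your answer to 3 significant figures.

44.3 degrees Rankine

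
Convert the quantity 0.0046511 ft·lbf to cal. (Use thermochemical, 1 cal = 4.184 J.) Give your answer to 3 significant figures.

1 foot-pound = 0.324048 cal.
Then 0.0046511 × 0.324048 ≈ 0.00151 cal.

0.00151 calories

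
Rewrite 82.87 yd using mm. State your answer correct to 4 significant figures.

1 yard = 914.400 millimeters.
Thus 82.87 × 914.400 ≈ 75780 mm.

75780 mm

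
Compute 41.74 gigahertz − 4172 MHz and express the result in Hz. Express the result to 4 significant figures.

41.74 GHz = 4.17400e+10 Hz and 4172 MHz = 4.17200e+9 Hz.
4.17400e+10 − 4.17200e+9 ≈ 3.757e+10 Hz.

3.757e+10 Hz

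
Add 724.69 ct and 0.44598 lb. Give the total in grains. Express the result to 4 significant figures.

724.69 ct = 2236.74 gr and 0.44598 lb = 3121.86 gr.
2236.74 + 3121.86 ≈ 5359 gr.

5359 gr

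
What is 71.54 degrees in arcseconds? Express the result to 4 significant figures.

1 degree = 3600.00 arcsec.
71.54 × 3600.00 ≈ 257500 arcsec.

257500 arcseconds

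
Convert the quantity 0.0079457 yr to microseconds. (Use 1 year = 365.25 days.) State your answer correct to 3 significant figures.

2.51 × 10^11 μs

1 year = 3.15576 × 10^13 μs.
Thus 0.0079457 × 3.15576 × 10^13 ≈ 2.51 × 10^11 μs.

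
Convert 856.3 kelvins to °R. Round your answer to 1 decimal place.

°R = K × 9/5.
Applying the formula gives 1541.3 °R.

1541.3 °R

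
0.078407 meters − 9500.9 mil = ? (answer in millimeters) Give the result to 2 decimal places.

0.078407 m = 78.4070 mm and 9500.9 mil = 241.323 mm.
78.4070 − 241.323 ≈ -162.92 mm.

-162.92 millimeters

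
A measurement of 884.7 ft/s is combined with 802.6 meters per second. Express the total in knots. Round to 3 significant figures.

2080 knots

884.7 ft/s = 524.170 kn and 802.6 m/s = 1560.13 kn.
524.170 + 1560.13 ≈ 2080 kn.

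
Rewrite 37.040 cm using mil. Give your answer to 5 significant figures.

1 centimeter = 393.701 mils.
Then 37.040 × 393.701 ≈ 14583 mil.

14583 mils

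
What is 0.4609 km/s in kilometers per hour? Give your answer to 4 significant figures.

1 kilometer per second = 3600.00 km/h.
Thus 0.4609 × 3600.00 ≈ 1659 km/h.

1659 kilometers per hour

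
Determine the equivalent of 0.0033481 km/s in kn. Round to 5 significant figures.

1 kilometer per second = 1943.84 kn.
Then 0.0033481 × 1943.84 ≈ 6.5082 kn.

6.5082 kn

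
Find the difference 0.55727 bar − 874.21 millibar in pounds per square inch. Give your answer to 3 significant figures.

-4.60 pounds per square inch

0.55727 bar = 8.08252 psi and 874.21 mbar = 12.6793 psi.
8.08252 − 12.6793 ≈ -4.60 psi.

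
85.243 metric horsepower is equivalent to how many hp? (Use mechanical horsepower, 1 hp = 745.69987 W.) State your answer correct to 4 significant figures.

84.08 hp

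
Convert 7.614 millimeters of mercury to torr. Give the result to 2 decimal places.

1 millimeter of mercury = 1.00000 torr.
7.614 × 1.00000 ≈ 7.61 torr.

7.61 torr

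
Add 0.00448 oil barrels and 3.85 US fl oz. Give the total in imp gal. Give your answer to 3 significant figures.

0.00448 bbl = 0.156676 imp gal and 3.85 US fl oz = 0.0250453 imp gal.
0.156676 + 0.0250453 ≈ 0.182 imp gal.

0.182 imperial gallons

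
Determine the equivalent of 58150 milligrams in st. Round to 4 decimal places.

1 milligram = 1.57473 × 10^-7 st.
Then 58150 × 1.57473 × 10^-7 ≈ 0.0092 st.

0.0092 st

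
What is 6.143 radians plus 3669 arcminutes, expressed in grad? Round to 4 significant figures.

459.0 gradians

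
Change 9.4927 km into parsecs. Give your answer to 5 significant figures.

3.0764e-13 pc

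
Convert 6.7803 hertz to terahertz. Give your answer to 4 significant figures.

6.780 × 10^-12 THz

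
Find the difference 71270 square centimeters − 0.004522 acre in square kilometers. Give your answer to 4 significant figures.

71270 cm² = 7.12700 × 10^-6 km² and 0.004522 acre = 1.82999 × 10^-5 km².
7.12700 × 10^-6 − 1.82999 × 10^-5 ≈ -1.117 × 10^-5 km².

-1.117 × 10^-5 km²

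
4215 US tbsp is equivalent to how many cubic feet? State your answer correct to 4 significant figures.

1 US tablespoon = 0.000522190 cubic feet.
Then 4215 × 0.000522190 ≈ 2.201 ft³.

2.201 ft³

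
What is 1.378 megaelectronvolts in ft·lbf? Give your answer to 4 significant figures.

1.628 × 10^-13 foot-pounds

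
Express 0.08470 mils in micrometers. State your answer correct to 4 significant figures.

2.151 μm

1 mil = 25.4000 micrometers.
Thus 0.08470 × 25.4000 ≈ 2.151 μm.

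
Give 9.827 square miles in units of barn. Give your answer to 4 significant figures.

1 square mile = 2.58999 × 10^34 barns.
So 9.827 × 2.58999 × 10^34 ≈ 2.545 × 10^35 barn.

2.545 × 10^35 barns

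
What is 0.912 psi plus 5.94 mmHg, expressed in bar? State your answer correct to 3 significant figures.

0.912 psi = 0.0628802 bar and 5.94 mmHg = 0.00791935 bar.
0.0628802 + 0.00791935 ≈ 0.0708 bar.

0.0708 bar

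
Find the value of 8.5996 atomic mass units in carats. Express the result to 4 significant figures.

7.140 × 10^-23 ct

1 atomic mass unit = 8.30270 × 10^-24 carats.
Then 8.5996 × 8.30270 × 10^-24 ≈ 7.140 × 10^-23 ct.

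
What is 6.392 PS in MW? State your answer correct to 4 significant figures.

0.004701 MW

1 PS = 0.000735499 megawatts.
Thus 6.392 × 0.000735499 ≈ 0.004701 MW.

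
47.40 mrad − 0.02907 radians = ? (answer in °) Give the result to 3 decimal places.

1.050 degrees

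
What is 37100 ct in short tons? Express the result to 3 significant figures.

0.00818 short ton

1 carat = 2.20462e-7 short tons.
37100 × 2.20462e-7 ≈ 0.00818 short ton.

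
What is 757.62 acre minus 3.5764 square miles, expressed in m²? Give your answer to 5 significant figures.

757.62 acre = 3065979 m² and 3.5764 mi² = 9262833 m².
3065979 − 9262833 ≈ -6.1969 × 10^6 m².

-6.1969 × 10^6 square meters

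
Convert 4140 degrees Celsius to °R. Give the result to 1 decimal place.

7943.7 degrees Rankine

°R = (°C + 273.15) × 9/5.
Applying the formula gives 7943.7 °R.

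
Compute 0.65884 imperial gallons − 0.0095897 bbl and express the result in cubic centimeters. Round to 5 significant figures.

0.65884 imp gal = 2995.15 cm³ and 0.0095897 bbl = 1524.64 cm³.
2995.15 − 1524.64 ≈ 1470.5 cm³.

1470.5 cubic centimeters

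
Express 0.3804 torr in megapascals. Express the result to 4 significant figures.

1 torr = 0.000133322 megapascals.
0.3804 × 0.000133322 ≈ 5.072 × 10^-5 MPa.

5.072 × 10^-5 megapascals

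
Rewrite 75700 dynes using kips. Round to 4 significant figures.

0.0001702 kip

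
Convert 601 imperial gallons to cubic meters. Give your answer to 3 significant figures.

1 imp gal = 0.00454609 cubic meters.
Then 601 × 0.00454609 ≈ 2.73 m³.

2.73 m³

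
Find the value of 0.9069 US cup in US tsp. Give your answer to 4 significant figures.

43.53 US tsp

1 US cup = 48.0000 US tsp.
Then 0.9069 × 48.0000 ≈ 43.53 US tsp.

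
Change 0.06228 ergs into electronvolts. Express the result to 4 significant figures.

1 erg = 6.24151e+11 electronvolts.
Thus 0.06228 × 6.24151e+11 ≈ 3.887e+10 eV.

3.887e+10 electronvolts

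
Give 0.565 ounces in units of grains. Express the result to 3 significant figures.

247 gr

1 ounce = 437.500 gr.
Then 0.565 × 437.500 ≈ 247 gr.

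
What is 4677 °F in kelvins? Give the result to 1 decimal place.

K = (°F + 459.67) × 5/9.
Applying the formula gives 2853.7 K.

2853.7 K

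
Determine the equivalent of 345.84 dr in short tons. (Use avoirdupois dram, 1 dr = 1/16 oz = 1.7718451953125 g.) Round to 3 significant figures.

0.000675 short tons

1 dram = 1.953125 × 10^-6 short ton.
Thus 345.84 × 1.953125 × 10^-6 ≈ 0.000675 short ton.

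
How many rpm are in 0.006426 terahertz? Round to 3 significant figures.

3.86e+11 revolutions per minute

1 THz = 6.00000e+13 revolutions per minute.
Thus 0.006426 × 6.00000e+13 ≈ 3.86e+11 rpm.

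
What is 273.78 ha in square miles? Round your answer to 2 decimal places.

1 hectare = 0.00386102 square miles.
Thus 273.78 × 0.00386102 ≈ 1.06 mi².

1.06 square miles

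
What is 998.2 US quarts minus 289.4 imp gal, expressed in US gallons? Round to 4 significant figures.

-98.00 US gal

998.2 US qt = 249.5500 US gal and 289.4 imp gal = 347.5549 US gal.
249.5500 − 347.5549 ≈ -98.00 US gal.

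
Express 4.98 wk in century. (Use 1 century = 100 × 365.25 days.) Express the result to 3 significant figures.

0.000954 century

1 week = 0.000191650 centuries.
4.98 × 0.000191650 ≈ 0.000954 century.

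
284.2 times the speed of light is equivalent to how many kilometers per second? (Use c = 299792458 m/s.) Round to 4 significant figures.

8.520e+7 km/s

1 speed of light = 299792 km/s.
Thus 284.2 × 299792 ≈ 8.520e+7 km/s.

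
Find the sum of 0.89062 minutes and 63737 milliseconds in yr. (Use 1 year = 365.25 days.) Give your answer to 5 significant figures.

0.89062 min = 1.69332e-6 yr and 63737 ms = 2.01970e-6 yr.
1.69332e-6 + 2.01970e-6 ≈ 3.7130e-6 yr.

3.7130e-6 yr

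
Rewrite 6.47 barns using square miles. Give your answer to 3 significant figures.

2.50 × 10^-34 square miles

1 barn = 3.86102 × 10^-35 mi².
Thus 6.47 × 3.86102 × 10^-35 ≈ 2.50 × 10^-34 mi².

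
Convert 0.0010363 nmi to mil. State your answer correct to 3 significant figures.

75600 mils

1 nautical mile = 7.29134 × 10^7 mils.
Then 0.0010363 × 7.29134 × 10^7 ≈ 75600 mil.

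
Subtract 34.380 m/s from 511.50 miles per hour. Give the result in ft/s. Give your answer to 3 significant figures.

637 ft/s

511.50 mph = 750.200 ft/s and 34.380 m/s = 112.795 ft/s.
750.200 − 112.795 ≈ 637 ft/s.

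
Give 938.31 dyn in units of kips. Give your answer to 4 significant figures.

1 dyn = 2.24809e-9 kips.
Thus 938.31 × 2.24809e-9 ≈ 2.109e-6 kip.

2.109e-6 kips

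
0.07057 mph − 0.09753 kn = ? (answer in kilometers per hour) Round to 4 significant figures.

-0.06705 km/h

0.07057 mph = 0.1135714 km/h and 0.09753 kn = 0.1806256 km/h.
0.1135714 − 0.1806256 ≈ -0.06705 km/h.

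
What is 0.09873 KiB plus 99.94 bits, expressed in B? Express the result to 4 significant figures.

113.6 B

0.09873 KiB = 101.100 B and 99.94 bit = 12.4925 B.
101.100 + 12.4925 ≈ 113.6 B.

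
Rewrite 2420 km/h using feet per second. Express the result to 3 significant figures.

1 kilometer per hour = 0.911344 feet per second.
So 2420 × 0.911344 ≈ 2210 ft/s.

2210 ft/s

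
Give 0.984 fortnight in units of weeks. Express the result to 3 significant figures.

1 fortnight = 2.00000 wk.
0.984 × 2.00000 ≈ 1.97 wk.

1.97 wk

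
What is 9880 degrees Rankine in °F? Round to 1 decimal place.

9420.3 degrees Fahrenheit

°R = °F + 459.67.
Applying the formula gives 9420.3 °F.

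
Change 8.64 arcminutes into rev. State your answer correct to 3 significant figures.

1 arcmin = 4.62963 × 10^-5 rev.
8.64 × 4.62963 × 10^-5 ≈ 0.000400 rev.

0.000400 rev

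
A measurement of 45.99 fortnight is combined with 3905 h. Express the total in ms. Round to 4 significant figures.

45.99 fortnight = 5.56295e+10 ms and 3905 h = 1.40580e+10 ms.
5.56295e+10 + 1.40580e+10 ≈ 6.969e+10 ms.

6.969e+10 milliseconds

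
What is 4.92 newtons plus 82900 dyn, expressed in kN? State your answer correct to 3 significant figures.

0.00575 kilonewtons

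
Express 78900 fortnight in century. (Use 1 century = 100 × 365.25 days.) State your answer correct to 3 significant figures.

1 fortnight = 0.000383299 century.
Thus 78900 × 0.000383299 ≈ 30.2 century.

30.2 centuries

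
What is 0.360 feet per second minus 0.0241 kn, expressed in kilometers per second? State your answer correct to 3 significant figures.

9.73e-5 km/s

0.360 ft/s = 0.000109728 km/s and 0.0241 kn = 1.23981e-5 km/s.
0.000109728 − 1.23981e-5 ≈ 9.73e-5 km/s.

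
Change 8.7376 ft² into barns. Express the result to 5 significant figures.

1 square foot = 9.29030e+26 barns.
8.7376 × 9.29030e+26 ≈ 8.1175e+27 barn.

8.1175e+27 barn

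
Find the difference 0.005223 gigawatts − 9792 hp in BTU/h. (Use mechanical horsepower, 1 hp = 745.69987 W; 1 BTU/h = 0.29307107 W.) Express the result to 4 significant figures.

-7.093e+6 BTU per hour

0.005223 GW = 1.782162e+7 BTU/h and 9792 hp = 2.491509e+7 BTU/h.
1.782162e+7 − 2.491509e+7 ≈ -7.093e+6 BTU/h.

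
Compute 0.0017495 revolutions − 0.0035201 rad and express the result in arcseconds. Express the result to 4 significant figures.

0.0017495 rev = 2267.35 arcsec and 0.0035201 rad = 726.073 arcsec.
2267.35 − 726.073 ≈ 1541 arcsec.

1541 arcsec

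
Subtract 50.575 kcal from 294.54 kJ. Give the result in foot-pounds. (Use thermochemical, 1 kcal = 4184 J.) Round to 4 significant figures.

294.54 kJ = 217242 ft·lbf and 50.575 kcal = 156072 ft·lbf.
217242 − 156072 ≈ 61170 ft·lbf.

61170 foot-pounds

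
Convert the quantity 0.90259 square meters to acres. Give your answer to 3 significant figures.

0.000223 acres

1 square meter = 0.000247105 acre.
So 0.90259 × 0.000247105 ≈ 0.000223 acre.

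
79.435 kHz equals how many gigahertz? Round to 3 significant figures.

1 kHz = 1.00000 × 10^-6 GHz.
So 79.435 × 1.00000 × 10^-6 ≈ 7.94 × 10^-5 GHz.

7.94 × 10^-5 GHz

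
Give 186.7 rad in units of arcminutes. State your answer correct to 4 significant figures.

1 radian = 3437.75 arcminutes.
Thus 186.7 × 3437.75 ≈ 641800 arcmin.

641800 arcminutes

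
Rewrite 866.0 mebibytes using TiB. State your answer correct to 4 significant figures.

1 MiB = 9.53674 × 10^-7 tebibytes.
866.0 × 9.53674 × 10^-7 ≈ 0.0008259 TiB.

0.0008259 tebibytes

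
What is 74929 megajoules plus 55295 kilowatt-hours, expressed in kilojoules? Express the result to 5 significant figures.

2.7399 × 10^8 kJ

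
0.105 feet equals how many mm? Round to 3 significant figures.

32.0 mm

1 foot = 304.800 millimeters.
Thus 0.105 × 304.800 ≈ 32.0 mm.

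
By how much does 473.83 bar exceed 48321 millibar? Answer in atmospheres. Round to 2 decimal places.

419.94 atmospheres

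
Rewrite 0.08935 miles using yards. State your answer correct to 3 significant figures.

157 yd

1 mi = 1760.00 yd.
0.08935 × 1760.00 ≈ 157 yd.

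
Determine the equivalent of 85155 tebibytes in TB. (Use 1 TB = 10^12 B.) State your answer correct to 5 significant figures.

1 TiB = 1.09951 TB.
85155 × 1.09951 ≈ 93629 TB.

93629 terabytes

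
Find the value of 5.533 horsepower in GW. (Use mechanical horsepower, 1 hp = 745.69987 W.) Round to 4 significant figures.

1 horsepower = 7.45700 × 10^-7 gigawatts.
5.533 × 7.45700 × 10^-7 ≈ 4.126 × 10^-6 GW.

4.126 × 10^-6 GW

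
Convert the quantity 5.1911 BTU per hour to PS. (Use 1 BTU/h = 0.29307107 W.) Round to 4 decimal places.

0.0021 PS

1 BTU per hour = 0.000398466 metric horsepower.
Then 5.1911 × 0.000398466 ≈ 0.0021 PS.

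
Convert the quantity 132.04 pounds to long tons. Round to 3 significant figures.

0.0589 long ton

1 pound = 0.000446429 long tons.
So 132.04 × 0.000446429 ≈ 0.0589 long ton.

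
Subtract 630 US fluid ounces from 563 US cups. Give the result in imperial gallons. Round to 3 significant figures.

25.2 imperial gallons

563 US cup = 29.2997 imp gal and 630 US fl oz = 4.09832 imp gal.
29.2997 − 4.09832 ≈ 25.2 imp gal.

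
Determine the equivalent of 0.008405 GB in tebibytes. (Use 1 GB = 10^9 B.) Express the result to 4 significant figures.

1 GB = 0.000909495 TiB.
0.008405 × 0.000909495 ≈ 7.644e-6 TiB.

7.644e-6 TiB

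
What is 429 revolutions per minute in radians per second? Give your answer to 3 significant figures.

1 revolution per minute = 0.104720 rad/s.
Then 429 × 0.104720 ≈ 44.9 rad/s.

44.9 rad/s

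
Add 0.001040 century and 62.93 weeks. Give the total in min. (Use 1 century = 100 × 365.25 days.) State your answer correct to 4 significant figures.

689000 min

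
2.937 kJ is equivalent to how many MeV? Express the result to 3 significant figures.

1.83 × 10^16 MeV

1 kJ = 6.24151 × 10^15 MeV.
Then 2.937 × 6.24151 × 10^15 ≈ 1.83 × 10^16 MeV.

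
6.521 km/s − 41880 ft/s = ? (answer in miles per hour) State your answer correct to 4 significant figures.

6.521 km/s = 14587.1 mph and 41880 ft/s = 28554.5 mph.
14587.1 − 28554.5 ≈ -13970 mph.

-13970 mph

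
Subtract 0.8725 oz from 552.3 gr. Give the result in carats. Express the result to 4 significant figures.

552.3 gr = 178.942 ct and 0.8725 oz = 123.675 ct.
178.942 − 123.675 ≈ 55.27 ct.

55.27 ct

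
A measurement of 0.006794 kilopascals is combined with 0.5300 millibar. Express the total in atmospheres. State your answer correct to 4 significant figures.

0.0005901 atm

0.006794 kPa = 6.70516 × 10^-5 atm and 0.5300 mbar = 0.000523069 atm.
6.70516 × 10^-5 + 0.000523069 ≈ 0.0005901 atm.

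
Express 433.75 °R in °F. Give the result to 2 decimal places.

-25.92 °F

°R = °F + 459.67.
Applying the formula gives -25.92 °F.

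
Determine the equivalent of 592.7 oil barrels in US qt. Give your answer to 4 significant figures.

1 oil barrel = 168.000 US quarts.
So 592.7 × 168.000 ≈ 99570 US qt.

99570 US quarts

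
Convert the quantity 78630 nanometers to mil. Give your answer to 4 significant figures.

1 nanometer = 3.93701 × 10^-5 mils.
So 78630 × 3.93701 × 10^-5 ≈ 3.096 mil.

3.096 mils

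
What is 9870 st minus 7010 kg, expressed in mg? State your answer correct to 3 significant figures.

9870 st = 6.26774 × 10^10 mg and 7010 kg = 7.01000 × 10^9 mg.
6.26774 × 10^10 − 7.01000 × 10^9 ≈ 5.57 × 10^10 mg.

5.57 × 10^10 mg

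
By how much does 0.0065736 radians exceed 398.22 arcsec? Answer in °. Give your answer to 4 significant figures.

0.0065736 rad = 0.376640 ° and 398.22 arcsec = 0.110617 °.
0.376640 − 0.110617 ≈ 0.2660 °.

0.2660 degrees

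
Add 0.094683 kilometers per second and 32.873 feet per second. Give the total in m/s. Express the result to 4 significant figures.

104.7 m/s

0.094683 km/s = 94.6830 m/s and 32.873 ft/s = 10.0197 m/s.
94.6830 + 10.0197 ≈ 104.7 m/s.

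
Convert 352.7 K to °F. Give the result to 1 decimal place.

K = (°F + 459.67) × 5/9.
Applying the formula gives 175.2 °F.

175.2 degrees Fahrenheit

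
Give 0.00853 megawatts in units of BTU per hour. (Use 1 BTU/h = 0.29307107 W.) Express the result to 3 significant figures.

1 megawatt = 3.41214 × 10^6 BTU/h.
Thus 0.00853 × 3.41214 × 10^6 ≈ 29100 BTU/h.

29100 BTU/h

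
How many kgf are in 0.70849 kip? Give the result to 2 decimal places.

321.37 kilograms-force

1 kip = 453.592 kgf.
0.70849 × 453.592 ≈ 321.37 kgf.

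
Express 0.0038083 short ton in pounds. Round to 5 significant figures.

1 short ton = 2000.00 lb.
0.0038083 × 2000.00 ≈ 7.6166 lb.

7.6166 pounds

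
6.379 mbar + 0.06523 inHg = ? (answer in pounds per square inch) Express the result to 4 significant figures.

0.1246 pounds per square inch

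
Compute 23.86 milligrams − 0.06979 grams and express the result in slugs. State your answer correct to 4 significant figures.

23.86 mg = 1.63493 × 10^-6 slug and 0.06979 g = 4.78213 × 10^-6 slug.
1.63493 × 10^-6 − 4.78213 × 10^-6 ≈ -3.147 × 10^-6 slug.

-3.147 × 10^-6 slug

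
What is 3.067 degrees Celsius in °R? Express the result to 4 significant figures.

497.2 °R

°R = (°C + 273.15) × 9/5.
Applying the formula gives 497.2 °R.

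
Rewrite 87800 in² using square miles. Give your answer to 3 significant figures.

1 in² = 2.49098 × 10^-10 mi².
Thus 87800 × 2.49098 × 10^-10 ≈ 2.19 × 10^-5 mi².

2.19 × 10^-5 mi²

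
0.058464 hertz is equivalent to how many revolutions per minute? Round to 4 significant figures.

3.508 rpm

1 Hz = 60.0000 rpm.
Thus 0.058464 × 60.0000 ≈ 3.508 rpm.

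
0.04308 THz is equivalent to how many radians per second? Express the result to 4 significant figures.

1 terahertz = 6.28319e+12 rad/s.
So 0.04308 × 6.28319e+12 ≈ 2.707e+11 rad/s.

2.707e+11 rad/s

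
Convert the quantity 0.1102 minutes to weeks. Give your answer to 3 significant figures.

1.09e-5 weeks

1 minute = 9.92063e-5 wk.
0.1102 × 9.92063e-5 ≈ 1.09e-5 wk.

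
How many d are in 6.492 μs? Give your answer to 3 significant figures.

7.51e-11 d

1 μs = 1.15741e-11 d.
Thus 6.492 × 1.15741e-11 ≈ 7.51e-11 d.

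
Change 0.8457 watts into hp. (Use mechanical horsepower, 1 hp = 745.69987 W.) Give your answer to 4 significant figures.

0.001134 horsepower

1 W = 0.00134102 horsepower.
Then 0.8457 × 0.00134102 ≈ 0.001134 hp.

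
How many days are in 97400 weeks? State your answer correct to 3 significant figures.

1 week = 7.00000 d.
Then 97400 × 7.00000 ≈ 682000 d.

682000 d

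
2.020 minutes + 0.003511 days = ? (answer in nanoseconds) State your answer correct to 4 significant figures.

4.246e+11 nanoseconds

2.020 min = 1.212000e+11 ns and 0.003511 d = 3.033504e+11 ns.
1.212000e+11 + 3.033504e+11 ≈ 4.246e+11 ns.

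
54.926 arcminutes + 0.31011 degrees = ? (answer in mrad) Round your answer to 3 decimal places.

21.390 milliradians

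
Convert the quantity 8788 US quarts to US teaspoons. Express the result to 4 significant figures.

1.687 × 10^6 US teaspoons

1 US qt = 192.000 US tsp.
8788 × 192.000 ≈ 1.687 × 10^6 US tsp.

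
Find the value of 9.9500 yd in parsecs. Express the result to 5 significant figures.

2.9486 × 10^-16 pc

1 yd = 2.96337 × 10^-17 parsecs.
So 9.9500 × 2.96337 × 10^-17 ≈ 2.9486 × 10^-16 pc.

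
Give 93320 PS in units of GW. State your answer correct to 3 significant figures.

0.0686 GW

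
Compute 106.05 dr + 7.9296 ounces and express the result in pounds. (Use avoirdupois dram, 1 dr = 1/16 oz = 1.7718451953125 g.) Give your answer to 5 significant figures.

0.90986 pounds

106.05 dr = 0.414258 lb and 7.9296 oz = 0.495600 lb.
0.414258 + 0.495600 ≈ 0.90986 lb.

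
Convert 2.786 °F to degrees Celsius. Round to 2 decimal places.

°F = °C × 9/5 + 32.
Applying the formula gives -16.23 °C.

-16.23 °C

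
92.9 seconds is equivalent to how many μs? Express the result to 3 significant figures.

1 s = 1.00000 × 10^6 μs.
So 92.9 × 1.00000 × 10^6 ≈ 9.29 × 10^7 μs.

9.29 × 10^7 μs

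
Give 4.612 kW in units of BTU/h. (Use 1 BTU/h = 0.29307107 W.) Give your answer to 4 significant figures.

1 kilowatt = 3412.14 BTU per hour.
Thus 4.612 × 3412.14 ≈ 15740 BTU/h.

15740 BTU per hour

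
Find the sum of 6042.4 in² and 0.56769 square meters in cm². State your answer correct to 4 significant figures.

44660 square centimeters

6042.4 in² = 38983.1 cm² and 0.56769 m² = 5676.90 cm².
38983.1 + 5676.90 ≈ 44660 cm².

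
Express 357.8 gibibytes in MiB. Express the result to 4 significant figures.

1 gibibyte = 1024.00 mebibytes.
Thus 357.8 × 1024.00 ≈ 366400 MiB.

366400 mebibytes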